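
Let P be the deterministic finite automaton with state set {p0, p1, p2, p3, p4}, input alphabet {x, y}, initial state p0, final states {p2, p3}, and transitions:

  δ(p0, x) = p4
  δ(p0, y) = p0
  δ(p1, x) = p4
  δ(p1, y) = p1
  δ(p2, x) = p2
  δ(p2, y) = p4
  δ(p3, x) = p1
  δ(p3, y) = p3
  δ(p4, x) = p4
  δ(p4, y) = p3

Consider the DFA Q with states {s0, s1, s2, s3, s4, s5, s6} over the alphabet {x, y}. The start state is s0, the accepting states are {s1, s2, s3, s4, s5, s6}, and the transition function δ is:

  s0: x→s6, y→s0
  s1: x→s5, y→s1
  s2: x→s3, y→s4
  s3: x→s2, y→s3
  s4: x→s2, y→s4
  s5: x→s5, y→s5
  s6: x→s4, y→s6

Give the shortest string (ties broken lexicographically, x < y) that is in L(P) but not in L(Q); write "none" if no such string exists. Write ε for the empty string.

Exploring the product automaton P × Q from the start pair (p0, s0), following both machines on each input symbol, reaches 10 state pairs: (p0, s0), (p4, s6), (p4, s4), (p3, s6), (p4, s2), (p3, s4), (p1, s4), (p4, s3), (p1, s2), (p3, s3).
P accepts in {p2, p3} and Q accepts in {s1, s2, s3, s4, s5, s6}. The reachable pairs whose P-component is accepting are (p3, s6), (p3, s4), (p3, s3); in each of them the Q-component is accepting too, so the product for L(P) \ L(Q) (P-component accepting, Q-component rejecting) has no reachable accepting pair and the difference is empty.
So every string accepted by P is also accepted by Q: L(P) \ L(Q) = ∅ and there is no such string.

none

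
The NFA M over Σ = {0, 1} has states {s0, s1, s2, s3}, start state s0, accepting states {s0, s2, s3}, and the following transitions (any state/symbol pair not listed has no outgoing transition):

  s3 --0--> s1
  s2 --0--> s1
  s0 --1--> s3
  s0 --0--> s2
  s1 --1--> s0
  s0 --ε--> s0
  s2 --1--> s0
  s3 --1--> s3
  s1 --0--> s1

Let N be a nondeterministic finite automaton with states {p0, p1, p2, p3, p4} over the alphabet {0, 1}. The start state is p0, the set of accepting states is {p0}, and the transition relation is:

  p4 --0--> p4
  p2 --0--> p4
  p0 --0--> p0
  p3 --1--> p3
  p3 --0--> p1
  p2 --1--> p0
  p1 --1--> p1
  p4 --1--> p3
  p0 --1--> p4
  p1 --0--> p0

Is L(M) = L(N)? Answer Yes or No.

The string 1 is accepted by M but rejected by N.
So L(M) ≠ L(N).

No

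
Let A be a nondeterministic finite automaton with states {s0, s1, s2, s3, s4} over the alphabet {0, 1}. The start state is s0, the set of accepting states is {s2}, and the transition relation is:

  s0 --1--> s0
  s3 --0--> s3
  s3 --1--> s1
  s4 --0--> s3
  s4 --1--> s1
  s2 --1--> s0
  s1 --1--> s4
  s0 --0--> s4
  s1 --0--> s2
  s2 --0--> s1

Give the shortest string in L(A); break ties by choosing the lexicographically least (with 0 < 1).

010

A breadth-first search from s0 reaches an accepting state first via the path s0 → s4 → s1 → s2 on input 010.
No string of length < 3 is accepted (BFS exhausts all shorter strings without reaching an accepting state), and 010 is the lexicographically least accepting string of length 3.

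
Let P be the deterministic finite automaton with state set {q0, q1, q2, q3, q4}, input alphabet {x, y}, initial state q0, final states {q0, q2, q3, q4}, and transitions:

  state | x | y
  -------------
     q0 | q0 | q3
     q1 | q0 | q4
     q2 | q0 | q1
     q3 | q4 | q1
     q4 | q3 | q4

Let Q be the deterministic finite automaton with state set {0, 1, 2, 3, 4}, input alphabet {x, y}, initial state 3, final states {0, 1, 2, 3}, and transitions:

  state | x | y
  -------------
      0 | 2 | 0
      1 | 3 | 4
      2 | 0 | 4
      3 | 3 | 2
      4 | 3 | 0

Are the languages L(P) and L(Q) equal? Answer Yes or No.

Yes

Exploring the product automaton P × Q from the start pair (q0, 3), following both machines on each input symbol, reaches 4 state pairs: (q0, 3), (q3, 2), (q4, 0), (q1, 4).
P accepts in {q0, q2, q3, q4} and Q accepts in {0, 1, 2, 3}. In every reachable pair the two components are either both accepting — (q0, 3), (q3, 2), (q4, 0) — or both non-accepting, so no string is accepted by exactly one of the machines: L(P) \ L(Q) and L(Q) \ L(P) are both empty.
Hence every string is accepted by P iff it is accepted by Q, and the two languages coincide.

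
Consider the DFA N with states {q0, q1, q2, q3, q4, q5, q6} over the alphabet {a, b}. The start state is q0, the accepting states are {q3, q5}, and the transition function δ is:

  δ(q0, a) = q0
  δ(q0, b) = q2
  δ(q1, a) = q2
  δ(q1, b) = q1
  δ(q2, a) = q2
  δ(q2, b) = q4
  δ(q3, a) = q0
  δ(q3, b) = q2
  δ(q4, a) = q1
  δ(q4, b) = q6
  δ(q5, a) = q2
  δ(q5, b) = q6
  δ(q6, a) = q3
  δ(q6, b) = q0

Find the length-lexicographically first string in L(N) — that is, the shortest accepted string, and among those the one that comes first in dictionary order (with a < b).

bbba

A breadth-first search from q0 reaches an accepting state first via the path q0 → q2 → q4 → q6 → q3 on input bbba.
No string of length < 4 is accepted (BFS exhausts all shorter strings without reaching an accepting state), and bbba is the lexicographically least accepting string of length 4.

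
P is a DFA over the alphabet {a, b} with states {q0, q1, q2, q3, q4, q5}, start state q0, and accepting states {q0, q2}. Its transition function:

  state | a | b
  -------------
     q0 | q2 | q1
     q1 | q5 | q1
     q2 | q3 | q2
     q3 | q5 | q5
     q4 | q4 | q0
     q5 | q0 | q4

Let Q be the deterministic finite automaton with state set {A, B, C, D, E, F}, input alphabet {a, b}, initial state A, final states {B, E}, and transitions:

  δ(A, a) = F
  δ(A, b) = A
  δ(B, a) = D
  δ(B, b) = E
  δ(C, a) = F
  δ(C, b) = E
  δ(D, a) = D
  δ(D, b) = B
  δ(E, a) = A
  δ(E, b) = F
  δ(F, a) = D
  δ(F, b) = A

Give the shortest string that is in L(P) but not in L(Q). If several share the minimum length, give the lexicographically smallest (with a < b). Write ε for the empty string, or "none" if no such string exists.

The empty string ε is accepted by P but not by Q.
Since ε is the unique shortest string, it is the required witness.

ε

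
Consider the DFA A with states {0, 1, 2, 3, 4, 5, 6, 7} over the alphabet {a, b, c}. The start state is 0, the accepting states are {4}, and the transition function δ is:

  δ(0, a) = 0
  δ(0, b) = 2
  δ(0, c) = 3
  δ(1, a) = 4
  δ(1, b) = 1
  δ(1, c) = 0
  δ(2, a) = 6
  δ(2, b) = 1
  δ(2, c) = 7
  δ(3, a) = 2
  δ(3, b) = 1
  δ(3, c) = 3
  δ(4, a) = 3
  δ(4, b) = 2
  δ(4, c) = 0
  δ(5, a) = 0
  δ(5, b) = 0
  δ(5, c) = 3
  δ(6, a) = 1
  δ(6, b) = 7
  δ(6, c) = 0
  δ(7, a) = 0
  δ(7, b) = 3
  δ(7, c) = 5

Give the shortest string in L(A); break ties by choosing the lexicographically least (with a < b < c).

bba

A breadth-first search from 0 reaches an accepting state first via the path 0 → 2 → 1 → 4 on input bba.
No string of length < 3 is accepted (BFS exhausts all shorter strings without reaching an accepting state), and bba is the lexicographically least accepting string of length 3.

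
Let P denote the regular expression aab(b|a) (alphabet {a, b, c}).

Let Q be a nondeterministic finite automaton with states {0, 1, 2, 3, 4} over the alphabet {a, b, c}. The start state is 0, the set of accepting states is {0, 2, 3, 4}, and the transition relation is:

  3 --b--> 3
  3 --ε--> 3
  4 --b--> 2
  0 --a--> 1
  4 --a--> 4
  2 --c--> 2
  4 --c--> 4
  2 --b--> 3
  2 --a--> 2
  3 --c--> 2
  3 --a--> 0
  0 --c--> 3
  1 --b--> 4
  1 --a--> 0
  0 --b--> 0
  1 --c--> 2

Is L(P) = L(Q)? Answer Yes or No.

No

The string aaba is accepted by P but rejected by Q.
So L(P) ≠ L(Q).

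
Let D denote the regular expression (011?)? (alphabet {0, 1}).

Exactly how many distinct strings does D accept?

3

The expression has no Kleene star, so L(D) is finite. Expanding the alternatives gives {ε, 01, 011}.
That is 1 of length 0, 1 of length 2, 1 of length 3: 3 strings in all.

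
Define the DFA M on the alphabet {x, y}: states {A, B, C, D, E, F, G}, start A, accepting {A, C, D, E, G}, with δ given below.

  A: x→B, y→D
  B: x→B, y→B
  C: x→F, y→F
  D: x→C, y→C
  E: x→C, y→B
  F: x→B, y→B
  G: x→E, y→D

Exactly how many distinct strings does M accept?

The useful subgraph on states {A, C, D} is acyclic, so L(M) is finite; the longest accepting path visits 3 useful states, giving maximum string length 2.
Counting accepting paths from A by length: 1 of length 0, 1 of length 1, 2 of length 2. Total 4.

4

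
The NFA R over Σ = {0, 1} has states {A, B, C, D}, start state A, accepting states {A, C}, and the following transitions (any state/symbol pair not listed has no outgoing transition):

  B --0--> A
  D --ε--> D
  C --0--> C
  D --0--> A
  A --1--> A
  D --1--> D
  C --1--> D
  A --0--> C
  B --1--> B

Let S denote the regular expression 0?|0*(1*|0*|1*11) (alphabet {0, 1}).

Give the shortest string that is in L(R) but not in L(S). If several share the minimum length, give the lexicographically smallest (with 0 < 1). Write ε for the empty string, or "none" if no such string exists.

10

The string 10 is accepted by R but not by S.
No shorter string lies in the difference, and 10 is the lexicographically first length-2 string in L(R) \ L(S).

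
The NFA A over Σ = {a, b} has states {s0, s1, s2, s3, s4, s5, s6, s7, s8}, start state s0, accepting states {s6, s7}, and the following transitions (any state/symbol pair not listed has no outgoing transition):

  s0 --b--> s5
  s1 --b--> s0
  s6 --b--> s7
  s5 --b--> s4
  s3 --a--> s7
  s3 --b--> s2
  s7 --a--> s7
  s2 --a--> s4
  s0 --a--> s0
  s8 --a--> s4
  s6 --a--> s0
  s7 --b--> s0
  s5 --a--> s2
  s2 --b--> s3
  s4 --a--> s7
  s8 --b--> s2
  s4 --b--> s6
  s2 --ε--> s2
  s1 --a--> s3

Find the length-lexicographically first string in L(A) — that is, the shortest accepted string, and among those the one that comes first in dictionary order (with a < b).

bba

A breadth-first search from s0 reaches an accepting state first via the path s0 → s5 → s4 → s7 on input bba.
No string of length < 3 is accepted (BFS exhausts all shorter strings without reaching an accepting state), and bba is the lexicographically least accepting string of length 3.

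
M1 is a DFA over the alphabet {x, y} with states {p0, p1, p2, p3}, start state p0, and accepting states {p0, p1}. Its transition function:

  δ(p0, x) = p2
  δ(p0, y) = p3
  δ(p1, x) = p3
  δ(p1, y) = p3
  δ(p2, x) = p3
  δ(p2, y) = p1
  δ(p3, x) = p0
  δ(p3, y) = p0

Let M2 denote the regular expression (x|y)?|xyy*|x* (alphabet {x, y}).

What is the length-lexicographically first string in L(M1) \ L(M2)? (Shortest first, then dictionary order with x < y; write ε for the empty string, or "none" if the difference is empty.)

The string yx is accepted by M1 but not by M2.
No shorter string lies in the difference, and yx is the lexicographically first length-2 string in L(M1) \ L(M2).

yx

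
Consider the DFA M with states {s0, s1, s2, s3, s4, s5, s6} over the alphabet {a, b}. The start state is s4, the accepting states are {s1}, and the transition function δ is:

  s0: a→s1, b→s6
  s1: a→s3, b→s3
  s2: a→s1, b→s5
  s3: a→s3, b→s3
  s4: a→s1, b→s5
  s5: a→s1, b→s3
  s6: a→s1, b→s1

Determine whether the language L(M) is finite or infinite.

finite

The useful states (reachable from s4 and able to reach an accepting state) are {s1, s4, s5}.
Restricted to these states the transition graph has no cycle, so every accepting path has bounded length and L is finite.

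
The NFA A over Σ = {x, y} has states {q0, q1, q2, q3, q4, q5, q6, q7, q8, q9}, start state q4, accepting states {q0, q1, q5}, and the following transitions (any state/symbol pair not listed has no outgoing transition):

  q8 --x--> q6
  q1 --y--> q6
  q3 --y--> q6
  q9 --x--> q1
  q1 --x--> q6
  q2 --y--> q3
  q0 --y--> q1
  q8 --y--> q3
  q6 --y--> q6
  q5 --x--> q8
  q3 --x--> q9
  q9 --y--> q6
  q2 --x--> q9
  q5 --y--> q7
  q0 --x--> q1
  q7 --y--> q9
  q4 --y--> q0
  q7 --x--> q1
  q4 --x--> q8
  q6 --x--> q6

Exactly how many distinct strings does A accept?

The useful subgraph on states {q0, q1, q3, q4, q8, q9} is acyclic, so L(A) is finite; the longest accepting path visits 5 useful states, giving maximum string length 4.
Counting accepting paths from q4 by length: 1 of length 1, 2 of length 2, 1 of length 4. Total 4.

4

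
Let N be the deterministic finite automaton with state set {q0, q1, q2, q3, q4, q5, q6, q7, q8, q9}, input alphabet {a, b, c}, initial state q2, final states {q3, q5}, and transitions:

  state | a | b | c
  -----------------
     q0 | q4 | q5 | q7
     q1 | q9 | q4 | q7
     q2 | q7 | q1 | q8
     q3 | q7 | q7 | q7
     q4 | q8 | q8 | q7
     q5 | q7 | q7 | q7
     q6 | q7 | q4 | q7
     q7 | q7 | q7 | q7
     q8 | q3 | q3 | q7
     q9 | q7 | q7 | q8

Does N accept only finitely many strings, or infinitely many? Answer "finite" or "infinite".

finite

The useful states (reachable from q2 and able to reach an accepting state) are {q1, q2, q3, q4, q8, q9}.
Restricted to these states the transition graph has no cycle, so every accepting path has bounded length and L is finite.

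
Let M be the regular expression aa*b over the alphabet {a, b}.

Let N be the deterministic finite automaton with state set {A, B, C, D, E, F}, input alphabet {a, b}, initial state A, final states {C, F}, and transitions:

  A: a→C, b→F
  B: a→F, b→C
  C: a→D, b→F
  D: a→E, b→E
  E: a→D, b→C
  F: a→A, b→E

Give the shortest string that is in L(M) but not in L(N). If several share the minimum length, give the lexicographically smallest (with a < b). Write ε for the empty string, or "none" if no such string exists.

aab

The string aab is accepted by M but not by N.
No shorter string lies in the difference, and aab is the lexicographically first length-3 string in L(M) \ L(N).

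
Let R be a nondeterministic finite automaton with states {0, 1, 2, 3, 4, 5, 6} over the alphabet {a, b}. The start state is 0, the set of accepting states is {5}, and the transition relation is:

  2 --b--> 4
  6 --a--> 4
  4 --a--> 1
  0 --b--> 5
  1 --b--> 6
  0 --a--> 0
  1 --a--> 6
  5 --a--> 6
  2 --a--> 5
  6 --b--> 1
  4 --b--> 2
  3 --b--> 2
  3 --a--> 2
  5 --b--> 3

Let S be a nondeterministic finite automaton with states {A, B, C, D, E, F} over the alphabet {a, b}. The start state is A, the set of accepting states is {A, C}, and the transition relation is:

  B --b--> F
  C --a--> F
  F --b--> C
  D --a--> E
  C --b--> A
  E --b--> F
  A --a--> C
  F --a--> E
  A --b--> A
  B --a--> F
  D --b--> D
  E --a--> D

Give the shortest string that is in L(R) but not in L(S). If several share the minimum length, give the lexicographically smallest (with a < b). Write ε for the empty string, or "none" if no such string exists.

aaab

The string aaab is accepted by R but not by S.
No shorter string lies in the difference, and aaab is the lexicographically first length-4 string in L(R) \ L(S).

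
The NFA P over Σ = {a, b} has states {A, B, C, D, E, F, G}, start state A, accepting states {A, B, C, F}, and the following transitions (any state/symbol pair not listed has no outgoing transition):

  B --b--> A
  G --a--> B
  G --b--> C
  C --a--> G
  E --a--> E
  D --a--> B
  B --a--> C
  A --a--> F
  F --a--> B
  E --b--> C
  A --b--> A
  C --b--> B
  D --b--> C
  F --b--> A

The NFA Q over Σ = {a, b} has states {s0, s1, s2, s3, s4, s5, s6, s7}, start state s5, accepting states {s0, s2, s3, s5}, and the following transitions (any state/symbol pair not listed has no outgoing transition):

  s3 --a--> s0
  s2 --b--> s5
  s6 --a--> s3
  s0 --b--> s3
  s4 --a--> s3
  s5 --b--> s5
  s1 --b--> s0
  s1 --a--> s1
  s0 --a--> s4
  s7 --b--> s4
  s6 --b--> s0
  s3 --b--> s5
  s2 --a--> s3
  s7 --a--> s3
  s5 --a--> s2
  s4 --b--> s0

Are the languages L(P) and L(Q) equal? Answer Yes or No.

Exploring the product automaton P × Q from the start pair (A, s5), following both machines on each input symbol, reaches 5 state pairs: (A, s5), (F, s2), (B, s3), (C, s0), (G, s4).
P accepts in {A, B, C, F} and Q accepts in {s0, s2, s3, s5}. In every reachable pair the two components are either both accepting — (A, s5), (F, s2), (B, s3), (C, s0) — or both non-accepting, so no string is accepted by exactly one of the machines: L(P) \ L(Q) and L(Q) \ L(P) are both empty.
Hence every string is accepted by P iff it is accepted by Q, and the two languages coincide.

Yes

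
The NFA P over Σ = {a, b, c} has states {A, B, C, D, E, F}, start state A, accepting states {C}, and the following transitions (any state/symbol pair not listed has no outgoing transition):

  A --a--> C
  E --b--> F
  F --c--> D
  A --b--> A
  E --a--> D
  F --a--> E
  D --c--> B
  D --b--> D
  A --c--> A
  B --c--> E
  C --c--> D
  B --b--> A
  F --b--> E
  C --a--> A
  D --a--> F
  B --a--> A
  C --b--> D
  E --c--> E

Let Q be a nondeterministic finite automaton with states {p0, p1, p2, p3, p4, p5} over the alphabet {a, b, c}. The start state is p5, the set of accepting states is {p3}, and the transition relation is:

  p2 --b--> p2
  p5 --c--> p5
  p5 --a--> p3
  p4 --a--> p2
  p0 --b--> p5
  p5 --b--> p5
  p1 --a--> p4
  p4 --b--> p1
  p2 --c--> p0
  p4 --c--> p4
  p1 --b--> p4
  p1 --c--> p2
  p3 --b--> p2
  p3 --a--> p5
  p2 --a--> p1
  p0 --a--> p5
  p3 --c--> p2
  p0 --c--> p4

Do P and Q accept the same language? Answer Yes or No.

Exploring the product automaton P × Q from the start pair (A, p5), following both machines on each input symbol, reaches 6 state pairs: (A, p5), (C, p3), (D, p2), (F, p1), (B, p0), (E, p4).
P accepts in {C} and Q accepts in {p3}. In every reachable pair the two components are either both accepting — (C, p3) — or both non-accepting, so no string is accepted by exactly one of the machines: L(P) \ L(Q) and L(Q) \ L(P) are both empty.
Hence every string is accepted by P iff it is accepted by Q, and the two languages coincide.

Yes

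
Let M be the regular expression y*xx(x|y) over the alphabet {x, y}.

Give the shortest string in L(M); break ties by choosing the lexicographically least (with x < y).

xxx

By inspection of the expression, no string of length less than 3 matches, and xxx is the lexicographically first match of length 3.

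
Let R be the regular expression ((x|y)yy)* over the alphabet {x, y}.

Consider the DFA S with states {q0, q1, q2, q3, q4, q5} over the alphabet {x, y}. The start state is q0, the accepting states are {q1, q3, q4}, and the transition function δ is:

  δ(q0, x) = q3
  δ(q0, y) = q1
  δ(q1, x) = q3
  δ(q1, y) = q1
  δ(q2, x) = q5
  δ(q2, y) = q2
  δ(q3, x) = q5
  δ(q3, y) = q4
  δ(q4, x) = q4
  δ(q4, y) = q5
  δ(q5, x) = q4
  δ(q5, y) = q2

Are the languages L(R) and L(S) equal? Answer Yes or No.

The empty string ε is accepted by R but rejected by S.
So L(R) ≠ L(S).

No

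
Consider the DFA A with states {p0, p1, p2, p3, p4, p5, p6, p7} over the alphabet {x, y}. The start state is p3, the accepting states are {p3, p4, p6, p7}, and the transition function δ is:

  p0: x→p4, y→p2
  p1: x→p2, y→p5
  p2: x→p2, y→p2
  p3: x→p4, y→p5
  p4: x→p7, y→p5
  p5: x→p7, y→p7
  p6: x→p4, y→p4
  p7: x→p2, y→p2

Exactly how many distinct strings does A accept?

The useful subgraph on states {p3, p4, p5, p7} is acyclic, so L(A) is finite; the longest accepting path visits 4 useful states, giving maximum string length 3.
Counting accepting paths from p3 by length: 1 of length 0, 1 of length 1, 3 of length 2, 2 of length 3. Total 7.

7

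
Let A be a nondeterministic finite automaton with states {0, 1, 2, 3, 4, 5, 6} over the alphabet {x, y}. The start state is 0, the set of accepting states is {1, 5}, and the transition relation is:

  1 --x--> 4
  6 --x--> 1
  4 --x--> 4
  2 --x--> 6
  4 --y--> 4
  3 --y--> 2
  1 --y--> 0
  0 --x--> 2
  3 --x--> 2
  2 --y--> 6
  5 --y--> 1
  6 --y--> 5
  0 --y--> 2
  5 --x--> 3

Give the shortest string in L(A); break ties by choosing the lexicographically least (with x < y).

xxx

A breadth-first search from 0 reaches an accepting state first via the path 0 → 2 → 6 → 1 on input xxx.
No string of length < 3 is accepted (BFS exhausts all shorter strings without reaching an accepting state), and xxx is the lexicographically least accepting string of length 3.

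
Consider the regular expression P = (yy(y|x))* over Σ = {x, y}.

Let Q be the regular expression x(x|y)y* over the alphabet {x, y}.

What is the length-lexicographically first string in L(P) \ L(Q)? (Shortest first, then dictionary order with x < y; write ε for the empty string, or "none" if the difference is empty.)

The empty string ε is accepted by P but not by Q.
Since ε is the unique shortest string, it is the required witness.

ε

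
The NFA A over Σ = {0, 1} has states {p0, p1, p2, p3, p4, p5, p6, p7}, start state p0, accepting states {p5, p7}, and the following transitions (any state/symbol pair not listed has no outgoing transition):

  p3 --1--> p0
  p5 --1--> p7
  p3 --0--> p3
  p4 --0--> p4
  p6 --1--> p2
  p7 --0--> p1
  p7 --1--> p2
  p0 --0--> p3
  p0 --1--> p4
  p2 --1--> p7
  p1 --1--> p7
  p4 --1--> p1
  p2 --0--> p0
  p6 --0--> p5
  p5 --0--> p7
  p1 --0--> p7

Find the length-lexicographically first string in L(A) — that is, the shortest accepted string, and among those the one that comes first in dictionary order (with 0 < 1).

A breadth-first search from p0 reaches an accepting state first via the path p0 → p4 → p1 → p7 on input 110.
No string of length < 3 is accepted (BFS exhausts all shorter strings without reaching an accepting state), and 110 is the lexicographically least accepting string of length 3.

110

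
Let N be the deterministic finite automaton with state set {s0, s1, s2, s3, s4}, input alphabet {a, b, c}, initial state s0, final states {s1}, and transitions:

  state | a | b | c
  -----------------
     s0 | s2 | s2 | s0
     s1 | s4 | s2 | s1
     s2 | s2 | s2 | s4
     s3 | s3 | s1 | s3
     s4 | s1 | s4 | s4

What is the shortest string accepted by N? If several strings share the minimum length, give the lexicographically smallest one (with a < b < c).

aca

A breadth-first search from s0 reaches an accepting state first via the path s0 → s2 → s4 → s1 on input aca.
No string of length < 3 is accepted (BFS exhausts all shorter strings without reaching an accepting state), and aca is the lexicographically least accepting string of length 3.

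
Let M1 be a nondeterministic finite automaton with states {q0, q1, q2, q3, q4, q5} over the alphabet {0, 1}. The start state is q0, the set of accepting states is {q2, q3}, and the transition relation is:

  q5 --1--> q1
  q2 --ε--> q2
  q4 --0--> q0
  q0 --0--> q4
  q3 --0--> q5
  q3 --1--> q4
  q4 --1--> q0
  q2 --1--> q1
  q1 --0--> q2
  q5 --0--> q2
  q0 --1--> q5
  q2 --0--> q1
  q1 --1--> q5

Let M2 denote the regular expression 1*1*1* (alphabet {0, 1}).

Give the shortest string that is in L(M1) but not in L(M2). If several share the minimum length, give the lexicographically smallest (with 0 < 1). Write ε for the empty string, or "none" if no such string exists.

10

The string 10 is accepted by M1 but not by M2.
No shorter string lies in the difference, and 10 is the lexicographically first length-2 string in L(M1) \ L(M2).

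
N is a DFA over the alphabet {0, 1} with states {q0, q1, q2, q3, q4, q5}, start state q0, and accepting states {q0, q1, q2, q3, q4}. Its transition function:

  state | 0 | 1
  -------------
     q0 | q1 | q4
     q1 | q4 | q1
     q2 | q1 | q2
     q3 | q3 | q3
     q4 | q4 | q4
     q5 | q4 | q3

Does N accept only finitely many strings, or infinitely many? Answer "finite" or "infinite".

infinite

State q1 is reachable from the start and can reach an accepting state, and it lies on the cycle q1 → q1.
Traversing that cycle any number of times yields accepted strings of unbounded length, so the language is infinite.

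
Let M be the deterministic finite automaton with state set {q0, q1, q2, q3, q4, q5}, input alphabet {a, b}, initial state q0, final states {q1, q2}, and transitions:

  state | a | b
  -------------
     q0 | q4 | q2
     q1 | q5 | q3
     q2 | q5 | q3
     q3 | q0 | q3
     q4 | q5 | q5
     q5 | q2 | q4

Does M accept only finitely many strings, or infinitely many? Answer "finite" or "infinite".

infinite

State q0 is reachable from the start and can reach an accepting state, and it lies on the cycle q0 → q2 → q3 → q0.
Traversing that cycle any number of times yields accepted strings of unbounded length, so the language is infinite.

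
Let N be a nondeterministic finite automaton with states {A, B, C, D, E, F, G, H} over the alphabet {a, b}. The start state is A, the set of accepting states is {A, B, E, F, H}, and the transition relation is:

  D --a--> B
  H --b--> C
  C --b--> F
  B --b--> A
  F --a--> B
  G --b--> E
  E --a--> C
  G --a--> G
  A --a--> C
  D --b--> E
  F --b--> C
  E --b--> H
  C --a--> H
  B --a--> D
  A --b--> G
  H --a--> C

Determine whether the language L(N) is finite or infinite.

State A is reachable from the start and can reach an accepting state, and it lies on the cycle A → C → F → B → A.
Traversing that cycle any number of times yields accepted strings of unbounded length, so the language is infinite.

infinite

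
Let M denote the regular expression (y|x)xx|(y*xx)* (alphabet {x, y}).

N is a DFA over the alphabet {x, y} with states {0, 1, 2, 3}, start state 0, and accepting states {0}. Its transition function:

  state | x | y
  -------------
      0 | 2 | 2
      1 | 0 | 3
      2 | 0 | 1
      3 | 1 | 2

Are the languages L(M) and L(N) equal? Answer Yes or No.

No

The string xxx is accepted by M but rejected by N.
So L(M) ≠ L(N).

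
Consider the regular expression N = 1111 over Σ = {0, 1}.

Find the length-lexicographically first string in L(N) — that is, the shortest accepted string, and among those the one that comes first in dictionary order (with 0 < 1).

1111

By inspection of the expression, no string of length less than 4 matches, and 1111 is the lexicographically first match of length 4.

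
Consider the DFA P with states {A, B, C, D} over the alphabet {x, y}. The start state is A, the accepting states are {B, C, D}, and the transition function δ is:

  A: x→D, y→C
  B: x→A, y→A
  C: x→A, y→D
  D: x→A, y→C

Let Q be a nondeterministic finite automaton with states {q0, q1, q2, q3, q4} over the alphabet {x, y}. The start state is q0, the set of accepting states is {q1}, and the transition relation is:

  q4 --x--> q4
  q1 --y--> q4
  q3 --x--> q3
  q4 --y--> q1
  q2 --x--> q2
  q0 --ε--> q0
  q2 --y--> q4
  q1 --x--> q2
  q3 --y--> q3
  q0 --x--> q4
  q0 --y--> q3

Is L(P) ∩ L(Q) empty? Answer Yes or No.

The string xy is accepted by both P and Q.
Hence L(P) ∩ L(Q) ≠ ∅.

No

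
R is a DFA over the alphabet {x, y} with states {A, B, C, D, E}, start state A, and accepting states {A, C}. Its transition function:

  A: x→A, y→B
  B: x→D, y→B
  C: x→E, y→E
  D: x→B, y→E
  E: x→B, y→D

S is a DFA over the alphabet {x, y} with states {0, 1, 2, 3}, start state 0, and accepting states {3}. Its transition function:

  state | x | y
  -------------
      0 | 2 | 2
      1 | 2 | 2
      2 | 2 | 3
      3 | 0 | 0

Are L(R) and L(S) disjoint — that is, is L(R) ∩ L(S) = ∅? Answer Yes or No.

Yes

Exploring the product automaton R × S from the start pair (A, 0), following both machines on each input symbol, reaches 11 state pairs: (A, 0), (A, 2), (B, 2), (B, 3), (D, 2), (D, 0), (B, 0), (E, 3), (E, 2), (D, 3), (E, 0).
R accepts in {A, C} and S accepts in {3}; no reachable pair has both components accepting, so no string drives both machines to acceptance simultaneously and L(R) ∩ L(S) = ∅.
So no string is accepted by both, and the intersection is empty.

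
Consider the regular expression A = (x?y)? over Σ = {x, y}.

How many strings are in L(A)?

The expression has no Kleene star, so L(A) is finite. Expanding the alternatives gives {ε, y, xy}.
That is 1 of length 0, 1 of length 1, 1 of length 2: 3 strings in all.

3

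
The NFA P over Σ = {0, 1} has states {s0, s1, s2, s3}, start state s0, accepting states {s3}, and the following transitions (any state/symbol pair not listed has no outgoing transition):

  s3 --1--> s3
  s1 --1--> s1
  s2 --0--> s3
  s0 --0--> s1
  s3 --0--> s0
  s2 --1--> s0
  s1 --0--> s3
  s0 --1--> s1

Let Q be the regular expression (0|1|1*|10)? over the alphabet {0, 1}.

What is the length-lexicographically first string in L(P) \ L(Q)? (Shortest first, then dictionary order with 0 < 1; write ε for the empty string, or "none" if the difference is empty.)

00

The string 00 is accepted by P but not by Q.
No shorter string lies in the difference, and 00 is the lexicographically first length-2 string in L(P) \ L(Q).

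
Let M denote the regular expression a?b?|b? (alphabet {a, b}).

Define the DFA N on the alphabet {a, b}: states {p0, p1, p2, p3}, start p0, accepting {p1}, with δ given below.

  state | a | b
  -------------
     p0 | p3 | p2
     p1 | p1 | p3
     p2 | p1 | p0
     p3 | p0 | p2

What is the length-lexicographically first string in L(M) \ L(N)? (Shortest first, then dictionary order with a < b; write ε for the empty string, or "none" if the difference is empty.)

ε

The empty string ε is accepted by M but not by N.
Since ε is the unique shortest string, it is the required witness.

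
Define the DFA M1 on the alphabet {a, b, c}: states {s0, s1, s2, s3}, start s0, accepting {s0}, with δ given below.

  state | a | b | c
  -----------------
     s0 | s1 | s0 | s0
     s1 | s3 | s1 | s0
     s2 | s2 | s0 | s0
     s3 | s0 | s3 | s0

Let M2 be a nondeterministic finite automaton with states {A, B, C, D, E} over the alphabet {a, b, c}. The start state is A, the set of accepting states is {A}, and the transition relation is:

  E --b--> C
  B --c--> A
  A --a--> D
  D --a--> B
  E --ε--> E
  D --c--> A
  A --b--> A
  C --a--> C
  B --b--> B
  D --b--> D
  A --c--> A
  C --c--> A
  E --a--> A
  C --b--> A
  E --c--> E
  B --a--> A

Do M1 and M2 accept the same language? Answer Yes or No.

Exploring the product automaton M1 × M2 from the start pair (s0, A), following both machines on each input symbol, reaches 3 state pairs: (s0, A), (s1, D), (s3, B).
M1 accepts in {s0} and M2 accepts in {A}. In every reachable pair the two components are either both accepting — (s0, A) — or both non-accepting, so no string is accepted by exactly one of the machines: L(M1) \ L(M2) and L(M2) \ L(M1) are both empty.
Hence every string is accepted by M1 iff it is accepted by M2, and the two languages coincide.

Yes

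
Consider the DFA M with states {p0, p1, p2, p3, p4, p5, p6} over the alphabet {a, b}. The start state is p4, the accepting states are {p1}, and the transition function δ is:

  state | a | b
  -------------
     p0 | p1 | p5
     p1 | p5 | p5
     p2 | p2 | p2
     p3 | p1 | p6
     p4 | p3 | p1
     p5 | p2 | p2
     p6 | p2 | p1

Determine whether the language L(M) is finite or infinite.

The useful states (reachable from p4 and able to reach an accepting state) are {p1, p3, p4, p6}.
Restricted to these states the transition graph has no cycle, so every accepting path has bounded length and L is finite.

finite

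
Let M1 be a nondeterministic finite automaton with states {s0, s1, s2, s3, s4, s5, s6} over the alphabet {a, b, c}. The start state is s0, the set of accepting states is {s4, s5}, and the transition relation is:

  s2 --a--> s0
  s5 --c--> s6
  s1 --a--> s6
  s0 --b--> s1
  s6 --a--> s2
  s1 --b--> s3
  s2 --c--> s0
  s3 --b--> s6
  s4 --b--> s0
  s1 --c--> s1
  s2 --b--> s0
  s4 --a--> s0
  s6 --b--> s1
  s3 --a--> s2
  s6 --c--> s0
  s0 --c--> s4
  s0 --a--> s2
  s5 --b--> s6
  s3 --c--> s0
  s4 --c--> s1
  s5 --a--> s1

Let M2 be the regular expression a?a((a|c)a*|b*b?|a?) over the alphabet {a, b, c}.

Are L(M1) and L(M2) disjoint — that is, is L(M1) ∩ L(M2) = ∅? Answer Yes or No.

No

The string aac is accepted by both M1 and M2.
Hence L(M1) ∩ L(M2) ≠ ∅.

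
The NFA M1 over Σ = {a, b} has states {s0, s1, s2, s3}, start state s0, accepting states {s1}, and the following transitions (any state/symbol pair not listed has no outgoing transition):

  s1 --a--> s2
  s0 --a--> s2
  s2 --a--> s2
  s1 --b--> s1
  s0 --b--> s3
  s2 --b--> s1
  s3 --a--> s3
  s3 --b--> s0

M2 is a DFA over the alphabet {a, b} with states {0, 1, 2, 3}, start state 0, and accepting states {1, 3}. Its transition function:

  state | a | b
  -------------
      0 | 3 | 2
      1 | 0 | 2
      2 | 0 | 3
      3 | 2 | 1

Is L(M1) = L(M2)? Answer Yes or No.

The string abb is accepted by M1 but rejected by M2.
So L(M1) ≠ L(M2).

No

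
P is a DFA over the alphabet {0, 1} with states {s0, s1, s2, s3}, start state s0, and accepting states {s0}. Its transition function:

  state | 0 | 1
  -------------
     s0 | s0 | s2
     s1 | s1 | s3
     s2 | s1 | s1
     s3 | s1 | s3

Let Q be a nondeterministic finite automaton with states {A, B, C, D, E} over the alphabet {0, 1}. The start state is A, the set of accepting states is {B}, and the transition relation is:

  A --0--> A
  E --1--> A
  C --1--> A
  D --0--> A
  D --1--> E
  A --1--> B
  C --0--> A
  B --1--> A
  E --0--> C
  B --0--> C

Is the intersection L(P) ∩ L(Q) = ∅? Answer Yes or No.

Exploring the product automaton P × Q from the start pair (s0, A), following both machines on each input symbol, reaches 6 state pairs: (s0, A), (s2, B), (s1, C), (s1, A), (s3, A), (s3, B).
P accepts in {s0} and Q accepts in {B}; no reachable pair has both components accepting, so no string drives both machines to acceptance simultaneously and L(P) ∩ L(Q) = ∅.
So no string is accepted by both, and the intersection is empty.

Yes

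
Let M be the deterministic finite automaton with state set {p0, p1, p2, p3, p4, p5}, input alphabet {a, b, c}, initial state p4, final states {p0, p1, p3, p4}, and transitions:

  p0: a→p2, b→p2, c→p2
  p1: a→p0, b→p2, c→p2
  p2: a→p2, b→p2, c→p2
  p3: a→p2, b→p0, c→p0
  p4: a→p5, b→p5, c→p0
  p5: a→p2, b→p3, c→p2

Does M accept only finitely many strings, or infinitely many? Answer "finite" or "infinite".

finite

The useful states (reachable from p4 and able to reach an accepting state) are {p0, p3, p4, p5}.
Restricted to these states the transition graph has no cycle, so every accepting path has bounded length and L is finite.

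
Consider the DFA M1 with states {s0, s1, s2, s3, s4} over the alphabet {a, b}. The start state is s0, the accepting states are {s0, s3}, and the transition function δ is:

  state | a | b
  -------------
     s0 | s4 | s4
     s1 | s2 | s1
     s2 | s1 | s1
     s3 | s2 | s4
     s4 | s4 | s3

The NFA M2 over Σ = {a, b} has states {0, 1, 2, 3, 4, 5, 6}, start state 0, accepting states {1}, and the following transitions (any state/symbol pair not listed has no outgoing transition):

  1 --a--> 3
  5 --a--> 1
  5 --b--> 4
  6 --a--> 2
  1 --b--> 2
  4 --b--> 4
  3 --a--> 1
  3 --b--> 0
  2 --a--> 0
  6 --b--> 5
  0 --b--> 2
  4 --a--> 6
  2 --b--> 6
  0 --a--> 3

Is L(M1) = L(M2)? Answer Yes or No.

No

The empty string ε is accepted by M1 but rejected by M2.
So L(M1) ≠ L(M2).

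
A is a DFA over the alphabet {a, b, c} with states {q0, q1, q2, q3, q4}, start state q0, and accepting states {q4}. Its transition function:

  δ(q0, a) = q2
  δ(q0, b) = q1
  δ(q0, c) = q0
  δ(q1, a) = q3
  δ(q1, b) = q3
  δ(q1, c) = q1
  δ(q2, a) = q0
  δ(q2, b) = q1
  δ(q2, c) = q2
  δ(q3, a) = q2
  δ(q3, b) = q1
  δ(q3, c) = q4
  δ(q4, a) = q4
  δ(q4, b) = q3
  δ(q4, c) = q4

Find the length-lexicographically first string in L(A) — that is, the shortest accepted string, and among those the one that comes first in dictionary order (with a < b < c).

bac

A breadth-first search from q0 reaches an accepting state first via the path q0 → q1 → q3 → q4 on input bac.
No string of length < 3 is accepted (BFS exhausts all shorter strings without reaching an accepting state), and bac is the lexicographically least accepting string of length 3.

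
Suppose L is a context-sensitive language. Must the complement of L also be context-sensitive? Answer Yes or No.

Yes

The context-sensitive languages are exactly NSPACE(n), and by the Immerman–Szelepcsényi theorem nondeterministic space classes (from log n up) are closed under complement.
So the context-sensitive languages are closed under complement.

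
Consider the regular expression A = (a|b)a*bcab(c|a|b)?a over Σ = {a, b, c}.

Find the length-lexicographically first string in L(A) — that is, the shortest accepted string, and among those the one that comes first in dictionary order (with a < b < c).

abcaba

By inspection of the expression, no string of length less than 6 matches, and abcaba is the lexicographically first match of length 6.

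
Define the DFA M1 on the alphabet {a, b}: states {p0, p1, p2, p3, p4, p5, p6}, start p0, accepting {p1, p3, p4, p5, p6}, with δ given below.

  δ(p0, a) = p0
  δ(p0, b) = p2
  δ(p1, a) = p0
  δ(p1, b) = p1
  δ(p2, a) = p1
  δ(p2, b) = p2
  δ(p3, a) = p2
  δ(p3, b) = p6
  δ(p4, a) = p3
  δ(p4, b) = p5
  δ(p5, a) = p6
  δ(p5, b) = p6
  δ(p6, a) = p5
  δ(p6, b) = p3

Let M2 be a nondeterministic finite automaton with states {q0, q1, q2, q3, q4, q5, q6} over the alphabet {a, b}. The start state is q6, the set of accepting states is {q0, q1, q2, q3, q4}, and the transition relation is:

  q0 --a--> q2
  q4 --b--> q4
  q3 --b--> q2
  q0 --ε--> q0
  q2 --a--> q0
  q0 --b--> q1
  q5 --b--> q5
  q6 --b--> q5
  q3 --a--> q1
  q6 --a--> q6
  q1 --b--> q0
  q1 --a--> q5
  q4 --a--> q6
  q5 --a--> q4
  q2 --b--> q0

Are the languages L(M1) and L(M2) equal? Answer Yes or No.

Exploring the product automaton M1 × M2 from the start pair (p0, q6), following both machines on each input symbol, reaches 3 state pairs: (p0, q6), (p2, q5), (p1, q4).
M1 accepts in {p1, p3, p4, p5, p6} and M2 accepts in {q0, q1, q2, q3, q4}. In every reachable pair the two components are either both accepting — (p1, q4) — or both non-accepting, so no string is accepted by exactly one of the machines: L(M1) \ L(M2) and L(M2) \ L(M1) are both empty.
Hence every string is accepted by M1 iff it is accepted by M2, and the two languages coincide.

Yes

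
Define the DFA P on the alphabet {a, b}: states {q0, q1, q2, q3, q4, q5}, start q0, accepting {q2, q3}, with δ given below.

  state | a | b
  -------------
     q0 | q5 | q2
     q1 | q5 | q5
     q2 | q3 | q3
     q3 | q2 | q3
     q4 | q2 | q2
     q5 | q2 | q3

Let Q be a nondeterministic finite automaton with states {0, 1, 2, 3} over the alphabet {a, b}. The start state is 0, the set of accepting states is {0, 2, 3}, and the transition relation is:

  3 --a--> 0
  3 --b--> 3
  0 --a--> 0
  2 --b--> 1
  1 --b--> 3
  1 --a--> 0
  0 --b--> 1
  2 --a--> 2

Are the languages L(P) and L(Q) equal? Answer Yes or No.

The string b is accepted by P but rejected by Q.
So L(P) ≠ L(Q).

No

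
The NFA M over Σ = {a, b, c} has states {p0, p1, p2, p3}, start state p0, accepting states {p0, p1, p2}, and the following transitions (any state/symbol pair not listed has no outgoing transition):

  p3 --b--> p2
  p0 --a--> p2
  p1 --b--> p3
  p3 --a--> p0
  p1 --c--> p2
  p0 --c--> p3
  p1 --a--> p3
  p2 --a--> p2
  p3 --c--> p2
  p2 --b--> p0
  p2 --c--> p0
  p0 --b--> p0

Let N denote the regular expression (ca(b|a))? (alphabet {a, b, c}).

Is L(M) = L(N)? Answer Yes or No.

The string a is accepted by M but rejected by N.
So L(M) ≠ L(N).

No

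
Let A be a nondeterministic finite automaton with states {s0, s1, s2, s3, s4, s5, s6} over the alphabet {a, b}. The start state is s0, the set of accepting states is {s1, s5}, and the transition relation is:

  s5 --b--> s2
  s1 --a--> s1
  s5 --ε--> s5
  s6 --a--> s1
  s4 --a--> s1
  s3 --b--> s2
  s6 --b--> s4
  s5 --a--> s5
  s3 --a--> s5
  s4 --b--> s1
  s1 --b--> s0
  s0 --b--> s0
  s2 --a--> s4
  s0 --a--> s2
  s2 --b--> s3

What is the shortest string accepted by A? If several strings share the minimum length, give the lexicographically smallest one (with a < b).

aaa

A breadth-first search from s0 reaches an accepting state first via the path s0 → s2 → s4 → s1 on input aaa.
No string of length < 3 is accepted (BFS exhausts all shorter strings without reaching an accepting state), and aaa is the lexicographically least accepting string of length 3.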